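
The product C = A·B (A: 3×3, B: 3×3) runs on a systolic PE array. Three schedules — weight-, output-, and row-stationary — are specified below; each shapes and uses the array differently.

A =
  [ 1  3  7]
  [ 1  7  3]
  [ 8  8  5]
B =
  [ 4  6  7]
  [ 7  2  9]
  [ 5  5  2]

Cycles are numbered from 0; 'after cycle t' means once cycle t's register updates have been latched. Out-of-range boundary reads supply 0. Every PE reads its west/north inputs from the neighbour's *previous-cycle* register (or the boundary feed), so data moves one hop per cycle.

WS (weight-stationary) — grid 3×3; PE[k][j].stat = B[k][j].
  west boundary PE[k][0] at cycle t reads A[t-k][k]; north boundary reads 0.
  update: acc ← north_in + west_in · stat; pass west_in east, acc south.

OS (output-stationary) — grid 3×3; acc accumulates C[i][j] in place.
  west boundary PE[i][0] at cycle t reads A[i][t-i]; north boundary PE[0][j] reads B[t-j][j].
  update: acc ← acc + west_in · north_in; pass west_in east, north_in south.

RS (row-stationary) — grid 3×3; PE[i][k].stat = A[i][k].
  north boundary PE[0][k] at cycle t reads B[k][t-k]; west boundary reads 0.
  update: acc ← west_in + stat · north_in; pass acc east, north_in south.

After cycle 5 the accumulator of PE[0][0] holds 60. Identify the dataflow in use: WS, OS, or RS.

— WS: 3×3; PE[0][0] trace:
  cycle 0: PE[0][0] → acc 4, east 1, south 4
  cycle 1: PE[0][0] → acc 4, east 1, south 4
  cycle 2: PE[0][0] → acc 32, east 8, south 32
  cycle 3: PE[0][0] → acc 0, east 0, south 0
  cycle 4: PE[0][0] → acc 0, east 0, south 0
  cycle 5: PE[0][0] → acc 0, east 0, south 0
— OS: 3×3; PE[0][0] trace:
  cycle 0: PE[0][0] → acc 4, east 1, south 4
  cycle 1: PE[0][0] → acc 25, east 3, south 7
  cycle 2: PE[0][0] → acc 60, east 7, south 5
  cycle 3: PE[0][0] → acc 60, east 0, south 0
  cycle 4: PE[0][0] → acc 60, east 0, south 0
  cycle 5: PE[0][0] → acc 60, east 0, south 0
— RS: 3×3; PE[0][0] trace:
  cycle 0: PE[0][0] → acc 4, east 4, south 4
  cycle 1: PE[0][0] → acc 6, east 6, south 6
  cycle 2: PE[0][0] → acc 7, east 7, south 7
  cycle 3: PE[0][0] → acc 0, east 0, south 0
  cycle 4: PE[0][0] → acc 0, east 0, south 0
  cycle 5: PE[0][0] → acc 0, east 0, south 0

dataflow = OS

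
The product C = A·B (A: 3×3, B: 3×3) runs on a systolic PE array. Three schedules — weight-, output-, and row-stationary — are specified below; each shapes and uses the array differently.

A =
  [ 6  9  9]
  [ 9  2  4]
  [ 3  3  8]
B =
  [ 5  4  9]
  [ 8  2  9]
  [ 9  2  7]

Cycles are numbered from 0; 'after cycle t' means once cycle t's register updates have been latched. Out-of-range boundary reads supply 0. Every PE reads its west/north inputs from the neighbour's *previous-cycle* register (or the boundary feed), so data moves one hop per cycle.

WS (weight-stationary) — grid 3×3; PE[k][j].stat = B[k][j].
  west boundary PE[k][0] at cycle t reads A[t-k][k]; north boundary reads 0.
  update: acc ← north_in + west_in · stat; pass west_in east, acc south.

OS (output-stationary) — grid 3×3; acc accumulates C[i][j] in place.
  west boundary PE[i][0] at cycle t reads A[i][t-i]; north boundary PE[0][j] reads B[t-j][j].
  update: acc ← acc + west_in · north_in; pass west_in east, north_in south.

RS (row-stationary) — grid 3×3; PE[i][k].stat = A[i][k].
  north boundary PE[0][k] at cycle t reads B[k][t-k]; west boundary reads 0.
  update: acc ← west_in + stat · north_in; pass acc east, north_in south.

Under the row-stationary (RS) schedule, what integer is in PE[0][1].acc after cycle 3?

PE[0][1].acc = 135

RS on a 3×3 grid — tracing PE[0][1] and its feeders:
  0: (0,0).acc=30  regs=<30,5>
  0: (0,1).acc=0  regs=<0,0>
  1: (0,0).acc=24  regs=<24,4>
  1: (0,1).acc=102  regs=<102,8>
  2: (0,0).acc=54  regs=<54,9>
  2: (0,1).acc=42  regs=<42,2>
  3: (0,0).acc=0  regs=<0,0>
  3: (0,1).acc=135  regs=<135,9>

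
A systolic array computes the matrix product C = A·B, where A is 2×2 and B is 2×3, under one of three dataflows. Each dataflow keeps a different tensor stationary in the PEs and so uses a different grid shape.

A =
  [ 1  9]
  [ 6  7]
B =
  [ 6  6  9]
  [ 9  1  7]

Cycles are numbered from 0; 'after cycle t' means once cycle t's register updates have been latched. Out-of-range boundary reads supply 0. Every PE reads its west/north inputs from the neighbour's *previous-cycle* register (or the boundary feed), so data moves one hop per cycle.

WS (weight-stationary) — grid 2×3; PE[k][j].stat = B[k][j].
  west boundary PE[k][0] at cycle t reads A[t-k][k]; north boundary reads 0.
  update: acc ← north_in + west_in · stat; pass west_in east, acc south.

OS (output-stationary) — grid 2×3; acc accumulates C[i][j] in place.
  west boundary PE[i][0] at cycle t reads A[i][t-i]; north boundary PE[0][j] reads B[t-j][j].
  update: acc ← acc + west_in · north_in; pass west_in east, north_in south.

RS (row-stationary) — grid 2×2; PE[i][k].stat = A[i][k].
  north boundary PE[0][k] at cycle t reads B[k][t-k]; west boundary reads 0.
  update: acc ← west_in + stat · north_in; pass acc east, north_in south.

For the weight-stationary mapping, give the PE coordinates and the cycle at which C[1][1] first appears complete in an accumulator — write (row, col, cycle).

(row, col, cycle) = (1, 1, 3)

Under WS, C[1][1] lands at PE[1][1]:
  after 0 — PE[1][1] acc=0, pass-E 0, pass-S 0
  after 1 — PE[1][1] acc=0, pass-E 0, pass-S 0
  after 2 — PE[1][1] acc=15, pass-E 9, pass-S 15
  after 3 — PE[1][1] acc=43, pass-E 7, pass-S 43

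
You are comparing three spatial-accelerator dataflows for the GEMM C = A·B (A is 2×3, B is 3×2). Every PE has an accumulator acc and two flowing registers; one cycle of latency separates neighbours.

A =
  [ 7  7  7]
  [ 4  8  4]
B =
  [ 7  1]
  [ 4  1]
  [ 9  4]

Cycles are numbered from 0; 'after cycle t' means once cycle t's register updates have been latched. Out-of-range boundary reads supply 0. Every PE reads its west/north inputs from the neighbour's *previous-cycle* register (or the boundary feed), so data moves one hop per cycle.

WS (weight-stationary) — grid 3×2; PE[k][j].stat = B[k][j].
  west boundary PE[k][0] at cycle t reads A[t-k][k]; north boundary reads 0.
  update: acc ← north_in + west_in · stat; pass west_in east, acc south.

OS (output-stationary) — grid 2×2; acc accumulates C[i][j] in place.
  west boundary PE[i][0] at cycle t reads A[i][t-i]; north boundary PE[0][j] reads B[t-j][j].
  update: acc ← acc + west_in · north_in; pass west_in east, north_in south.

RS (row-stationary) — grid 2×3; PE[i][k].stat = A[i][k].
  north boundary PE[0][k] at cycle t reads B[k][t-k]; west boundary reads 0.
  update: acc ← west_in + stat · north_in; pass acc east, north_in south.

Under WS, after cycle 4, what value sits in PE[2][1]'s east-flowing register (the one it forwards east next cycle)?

register = 4

WS 3×2: PE[2][1] cycle-by-cycle (with neighbour feeds):
  0: (1,1).acc=0  regs=<0,0>
  0: (2,0).acc=0  regs=<0,0>
  0: (2,1).acc=0  regs=<0,0>
  1: (1,1).acc=0  regs=<0,0>
  1: (2,0).acc=0  regs=<0,0>
  1: (2,1).acc=0  regs=<0,0>
  2: (1,1).acc=14  regs=<7,14>
  2: (2,0).acc=140  regs=<7,140>
  2: (2,1).acc=0  regs=<0,0>
  3: (1,1).acc=12  regs=<8,12>
  3: (2,0).acc=96  regs=<4,96>
  3: (2,1).acc=42  regs=<7,42>
  4: (1,1).acc=0  regs=<0,0>
  4: (2,0).acc=0  regs=<0,0>
  4: (2,1).acc=28  regs=<4,28>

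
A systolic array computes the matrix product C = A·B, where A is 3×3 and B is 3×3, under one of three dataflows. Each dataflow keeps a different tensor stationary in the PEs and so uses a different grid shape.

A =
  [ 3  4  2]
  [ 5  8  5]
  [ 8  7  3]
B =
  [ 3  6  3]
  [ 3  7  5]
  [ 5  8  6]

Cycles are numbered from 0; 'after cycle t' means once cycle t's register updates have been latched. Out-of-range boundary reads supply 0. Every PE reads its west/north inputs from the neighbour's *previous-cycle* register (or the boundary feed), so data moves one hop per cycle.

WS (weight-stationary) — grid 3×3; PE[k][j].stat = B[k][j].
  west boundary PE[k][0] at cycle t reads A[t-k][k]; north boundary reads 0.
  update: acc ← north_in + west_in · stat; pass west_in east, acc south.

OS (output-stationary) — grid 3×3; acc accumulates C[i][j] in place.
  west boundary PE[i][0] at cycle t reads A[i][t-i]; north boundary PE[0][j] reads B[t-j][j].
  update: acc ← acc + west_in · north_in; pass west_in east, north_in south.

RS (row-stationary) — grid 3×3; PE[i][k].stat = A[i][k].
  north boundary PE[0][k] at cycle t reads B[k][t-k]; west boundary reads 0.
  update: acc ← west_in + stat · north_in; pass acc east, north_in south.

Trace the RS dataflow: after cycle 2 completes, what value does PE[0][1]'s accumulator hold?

PE[0][1].acc = 46

RS on a 3×3 grid — tracing PE[0][1] and its feeders:
  step 0 · PE0,0: acc=9; fwd→9 fwd↓3
  step 0 · PE0,1: acc=0; fwd→0 fwd↓0
  step 1 · PE0,0: acc=18; fwd→18 fwd↓6
  step 1 · PE0,1: acc=21; fwd→21 fwd↓3
  step 2 · PE0,0: acc=9; fwd→9 fwd↓3
  step 2 · PE0,1: acc=46; fwd→46 fwd↓7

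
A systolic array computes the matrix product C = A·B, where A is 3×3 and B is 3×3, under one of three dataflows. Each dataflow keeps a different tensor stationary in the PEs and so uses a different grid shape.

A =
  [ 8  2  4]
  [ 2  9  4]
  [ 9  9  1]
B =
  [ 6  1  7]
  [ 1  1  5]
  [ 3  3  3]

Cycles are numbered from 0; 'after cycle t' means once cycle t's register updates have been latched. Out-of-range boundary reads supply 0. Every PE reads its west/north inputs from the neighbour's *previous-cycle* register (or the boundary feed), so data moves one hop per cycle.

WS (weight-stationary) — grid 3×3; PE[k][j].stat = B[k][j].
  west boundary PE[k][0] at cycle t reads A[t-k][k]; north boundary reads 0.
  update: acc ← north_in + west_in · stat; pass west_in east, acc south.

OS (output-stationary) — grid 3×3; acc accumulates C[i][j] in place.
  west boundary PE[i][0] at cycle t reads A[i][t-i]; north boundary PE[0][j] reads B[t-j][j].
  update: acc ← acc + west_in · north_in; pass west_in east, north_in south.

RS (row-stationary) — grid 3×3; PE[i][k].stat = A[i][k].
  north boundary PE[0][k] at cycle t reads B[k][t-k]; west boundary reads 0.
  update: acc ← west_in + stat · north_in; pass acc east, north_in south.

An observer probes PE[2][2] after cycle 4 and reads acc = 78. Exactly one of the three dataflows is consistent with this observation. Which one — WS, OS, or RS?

WS [3×3] PE[2][2] across cycles:
  t=0 PE[2][2]: acc=0 h=0 v=0
  t=1 PE[2][2]: acc=0 h=0 v=0
  t=2 PE[2][2]: acc=0 h=0 v=0
  t=3 PE[2][2]: acc=0 h=0 v=0
  t=4 PE[2][2]: acc=78 h=4 v=78
OS [3×3] PE[2][2] across cycles:
  t=0 PE[2][2]: acc=0 h=0 v=0
  t=1 PE[2][2]: acc=0 h=0 v=0
  t=2 PE[2][2]: acc=0 h=0 v=0
  t=3 PE[2][2]: acc=0 h=0 v=0
  t=4 PE[2][2]: acc=63 h=9 v=7
RS [3×3] PE[2][2] across cycles:
  t=0 PE[2][2]: acc=0 h=0 v=0
  t=1 PE[2][2]: acc=0 h=0 v=0
  t=2 PE[2][2]: acc=0 h=0 v=0
  t=3 PE[2][2]: acc=0 h=0 v=0
  t=4 PE[2][2]: acc=66 h=66 v=3

dataflow = WS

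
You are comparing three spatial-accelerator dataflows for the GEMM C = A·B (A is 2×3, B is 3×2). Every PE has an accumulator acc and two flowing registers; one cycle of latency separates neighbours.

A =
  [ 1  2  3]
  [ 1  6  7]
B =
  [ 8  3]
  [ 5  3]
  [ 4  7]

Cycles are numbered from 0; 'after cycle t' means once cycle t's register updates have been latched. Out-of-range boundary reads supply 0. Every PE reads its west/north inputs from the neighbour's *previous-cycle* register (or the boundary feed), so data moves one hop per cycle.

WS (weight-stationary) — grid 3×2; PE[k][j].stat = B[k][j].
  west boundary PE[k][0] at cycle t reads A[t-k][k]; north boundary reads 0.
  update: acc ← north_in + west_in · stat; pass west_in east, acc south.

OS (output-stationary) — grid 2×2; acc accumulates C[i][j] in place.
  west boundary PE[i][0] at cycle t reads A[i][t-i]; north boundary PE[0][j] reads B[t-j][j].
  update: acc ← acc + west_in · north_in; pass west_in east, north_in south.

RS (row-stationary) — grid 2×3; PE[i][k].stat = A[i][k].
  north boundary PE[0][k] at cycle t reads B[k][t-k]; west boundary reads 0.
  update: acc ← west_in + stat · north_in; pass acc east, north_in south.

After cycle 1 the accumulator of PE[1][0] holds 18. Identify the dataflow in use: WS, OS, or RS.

dataflow = WS

WS (3×2 grid), PE[1][0]:
  c0 r1c0: 0 / 0 / 0
  c1 r1c0: 18 / 2 / 18
OS (2×2 grid), PE[1][0]:
  c0 r1c0: 0 / 0 / 0
  c1 r1c0: 8 / 1 / 8
RS (2×3 grid), PE[1][0]:
  c0 r1c0: 0 / 0 / 0
  c1 r1c0: 8 / 8 / 8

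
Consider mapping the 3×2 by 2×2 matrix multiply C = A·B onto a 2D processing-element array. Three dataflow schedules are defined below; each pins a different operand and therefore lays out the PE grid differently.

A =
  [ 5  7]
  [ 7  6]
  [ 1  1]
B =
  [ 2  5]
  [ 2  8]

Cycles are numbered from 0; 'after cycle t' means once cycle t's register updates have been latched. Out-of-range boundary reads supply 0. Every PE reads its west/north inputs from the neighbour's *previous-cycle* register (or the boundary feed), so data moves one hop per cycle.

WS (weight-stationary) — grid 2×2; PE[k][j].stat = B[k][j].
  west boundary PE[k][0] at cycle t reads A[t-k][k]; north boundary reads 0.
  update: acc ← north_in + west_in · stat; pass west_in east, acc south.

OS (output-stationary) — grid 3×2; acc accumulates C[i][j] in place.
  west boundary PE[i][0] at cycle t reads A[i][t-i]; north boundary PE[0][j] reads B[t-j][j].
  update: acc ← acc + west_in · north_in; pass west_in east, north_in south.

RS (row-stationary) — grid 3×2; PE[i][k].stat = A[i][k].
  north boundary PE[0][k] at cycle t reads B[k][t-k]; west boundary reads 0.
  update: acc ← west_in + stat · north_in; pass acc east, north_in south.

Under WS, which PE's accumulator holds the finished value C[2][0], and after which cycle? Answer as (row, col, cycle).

WS: C[2][0] accumulates in PE[1][0]:
  @0  [1,0]  acc 0  |  →0  ↓0
  @1  [1,0]  acc 24  |  →7  ↓24
  @2  [1,0]  acc 26  |  →6  ↓26
  @3  [1,0]  acc 4  |  →1  ↓4

(row, col, cycle) = (1, 0, 3)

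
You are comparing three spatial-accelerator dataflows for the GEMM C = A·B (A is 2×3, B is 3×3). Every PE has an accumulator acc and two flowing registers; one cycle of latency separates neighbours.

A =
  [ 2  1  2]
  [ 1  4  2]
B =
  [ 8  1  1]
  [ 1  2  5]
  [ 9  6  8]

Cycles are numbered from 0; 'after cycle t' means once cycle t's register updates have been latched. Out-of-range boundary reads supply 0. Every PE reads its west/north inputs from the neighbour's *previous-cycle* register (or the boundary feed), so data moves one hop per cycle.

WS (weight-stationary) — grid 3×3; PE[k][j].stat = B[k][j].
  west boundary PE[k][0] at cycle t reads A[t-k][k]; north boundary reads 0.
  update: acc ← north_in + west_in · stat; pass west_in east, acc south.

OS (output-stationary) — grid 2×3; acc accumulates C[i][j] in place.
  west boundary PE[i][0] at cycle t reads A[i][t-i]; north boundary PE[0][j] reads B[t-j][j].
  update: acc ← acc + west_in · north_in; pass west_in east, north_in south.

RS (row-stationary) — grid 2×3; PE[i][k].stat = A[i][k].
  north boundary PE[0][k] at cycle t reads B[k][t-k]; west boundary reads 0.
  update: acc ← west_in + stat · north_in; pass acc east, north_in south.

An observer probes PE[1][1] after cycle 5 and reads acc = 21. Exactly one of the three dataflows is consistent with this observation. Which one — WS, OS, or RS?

dataflow = OS

WS [3×3] PE[1][1] across cycles:
  c0 r1c1: 0 / 0 / 0
  c1 r1c1: 0 / 0 / 0
  c2 r1c1: 4 / 1 / 4
  c3 r1c1: 9 / 4 / 9
  c4 r1c1: 0 / 0 / 0
  c5 r1c1: 0 / 0 / 0
OS [2×3] PE[1][1] across cycles:
  c0 r1c1: 0 / 0 / 0
  c1 r1c1: 0 / 0 / 0
  c2 r1c1: 1 / 1 / 1
  c3 r1c1: 9 / 4 / 2
  c4 r1c1: 21 / 2 / 6
  c5 r1c1: 21 / 0 / 0
RS [2×3] PE[1][1] across cycles:
  c0 r1c1: 0 / 0 / 0
  c1 r1c1: 0 / 0 / 0
  c2 r1c1: 12 / 12 / 1
  c3 r1c1: 9 / 9 / 2
  c4 r1c1: 21 / 21 / 5
  c5 r1c1: 0 / 0 / 0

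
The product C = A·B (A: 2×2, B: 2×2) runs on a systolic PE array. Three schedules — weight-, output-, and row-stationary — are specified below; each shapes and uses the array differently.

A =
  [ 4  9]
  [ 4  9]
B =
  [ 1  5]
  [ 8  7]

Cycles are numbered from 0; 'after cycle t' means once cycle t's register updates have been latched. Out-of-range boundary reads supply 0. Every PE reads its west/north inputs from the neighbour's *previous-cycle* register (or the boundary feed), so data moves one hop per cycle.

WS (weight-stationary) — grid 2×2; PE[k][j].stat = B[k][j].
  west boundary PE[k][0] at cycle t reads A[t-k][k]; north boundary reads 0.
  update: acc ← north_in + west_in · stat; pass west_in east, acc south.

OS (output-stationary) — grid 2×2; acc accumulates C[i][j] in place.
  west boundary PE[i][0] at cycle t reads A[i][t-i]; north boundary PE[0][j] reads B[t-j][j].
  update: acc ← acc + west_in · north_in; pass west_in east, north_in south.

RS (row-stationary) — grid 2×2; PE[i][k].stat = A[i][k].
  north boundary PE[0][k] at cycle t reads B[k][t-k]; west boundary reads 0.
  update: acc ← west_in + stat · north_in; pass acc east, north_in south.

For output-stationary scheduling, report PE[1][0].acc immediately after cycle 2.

OS 2×2: PE[1][0] cycle-by-cycle (with neighbour feeds):
  0: (0,0).acc=4  regs=<4,1>
  0: (1,0).acc=0  regs=<0,0>
  1: (0,0).acc=76  regs=<9,8>
  1: (1,0).acc=4  regs=<4,1>
  2: (0,0).acc=76  regs=<0,0>
  2: (1,0).acc=76  regs=<9,8>

PE[1][0].acc = 76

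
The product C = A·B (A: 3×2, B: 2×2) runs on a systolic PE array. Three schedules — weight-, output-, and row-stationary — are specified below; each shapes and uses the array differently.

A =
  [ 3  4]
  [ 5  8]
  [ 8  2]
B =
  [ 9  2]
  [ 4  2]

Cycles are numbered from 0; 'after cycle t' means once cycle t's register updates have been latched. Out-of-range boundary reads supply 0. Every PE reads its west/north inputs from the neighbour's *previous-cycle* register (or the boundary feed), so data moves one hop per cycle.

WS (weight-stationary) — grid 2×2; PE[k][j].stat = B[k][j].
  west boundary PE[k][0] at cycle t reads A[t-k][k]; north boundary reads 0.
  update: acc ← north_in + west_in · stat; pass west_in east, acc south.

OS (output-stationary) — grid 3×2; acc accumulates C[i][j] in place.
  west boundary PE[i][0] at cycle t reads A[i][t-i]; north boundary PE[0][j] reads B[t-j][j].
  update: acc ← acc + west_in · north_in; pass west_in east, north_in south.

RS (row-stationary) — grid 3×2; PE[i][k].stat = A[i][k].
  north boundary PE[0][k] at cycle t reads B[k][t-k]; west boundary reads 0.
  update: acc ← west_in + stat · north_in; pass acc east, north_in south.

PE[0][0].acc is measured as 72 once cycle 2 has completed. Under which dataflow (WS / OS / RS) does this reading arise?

dataflow = WS

Under WS (2×2), PE[0][0]:
  @0  [0,0]  acc 27  |  →3  ↓27
  @1  [0,0]  acc 45  |  →5  ↓45
  @2  [0,0]  acc 72  |  →8  ↓72
Under OS (3×2), PE[0][0]:
  @0  [0,0]  acc 27  |  →3  ↓9
  @1  [0,0]  acc 43  |  →4  ↓4
  @2  [0,0]  acc 43  |  →0  ↓0
Under RS (3×2), PE[0][0]:
  @0  [0,0]  acc 27  |  →27  ↓9
  @1  [0,0]  acc 6  |  →6  ↓2
  @2  [0,0]  acc 0  |  →0  ↓0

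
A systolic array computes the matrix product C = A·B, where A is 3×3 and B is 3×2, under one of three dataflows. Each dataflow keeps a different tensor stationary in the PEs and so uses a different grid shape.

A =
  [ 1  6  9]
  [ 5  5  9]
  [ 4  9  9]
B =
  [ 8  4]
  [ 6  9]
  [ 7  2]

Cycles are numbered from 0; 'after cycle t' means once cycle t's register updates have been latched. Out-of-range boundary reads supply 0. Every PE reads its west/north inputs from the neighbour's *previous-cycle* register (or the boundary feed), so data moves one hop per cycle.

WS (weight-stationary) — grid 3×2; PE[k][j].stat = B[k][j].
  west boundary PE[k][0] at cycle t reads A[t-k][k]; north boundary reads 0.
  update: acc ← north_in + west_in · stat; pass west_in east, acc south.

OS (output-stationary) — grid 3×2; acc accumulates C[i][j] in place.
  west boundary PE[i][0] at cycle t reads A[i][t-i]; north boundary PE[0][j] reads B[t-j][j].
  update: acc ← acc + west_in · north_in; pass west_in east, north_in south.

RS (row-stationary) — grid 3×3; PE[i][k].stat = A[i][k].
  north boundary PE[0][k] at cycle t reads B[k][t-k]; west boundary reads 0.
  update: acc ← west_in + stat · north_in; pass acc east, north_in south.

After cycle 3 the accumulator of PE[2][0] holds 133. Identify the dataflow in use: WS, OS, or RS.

Under WS (3×2), PE[2][0]:
  0: (2,0).acc=0  regs=<0,0>
  1: (2,0).acc=0  regs=<0,0>
  2: (2,0).acc=107  regs=<9,107>
  3: (2,0).acc=133  regs=<9,133>
Under OS (3×2), PE[2][0]:
  0: (2,0).acc=0  regs=<0,0>
  1: (2,0).acc=0  regs=<0,0>
  2: (2,0).acc=32  regs=<4,8>
  3: (2,0).acc=86  regs=<9,6>
Under RS (3×3), PE[2][0]:
  0: (2,0).acc=0  regs=<0,0>
  1: (2,0).acc=0  regs=<0,0>
  2: (2,0).acc=32  regs=<32,8>
  3: (2,0).acc=16  regs=<16,4>

dataflow = WS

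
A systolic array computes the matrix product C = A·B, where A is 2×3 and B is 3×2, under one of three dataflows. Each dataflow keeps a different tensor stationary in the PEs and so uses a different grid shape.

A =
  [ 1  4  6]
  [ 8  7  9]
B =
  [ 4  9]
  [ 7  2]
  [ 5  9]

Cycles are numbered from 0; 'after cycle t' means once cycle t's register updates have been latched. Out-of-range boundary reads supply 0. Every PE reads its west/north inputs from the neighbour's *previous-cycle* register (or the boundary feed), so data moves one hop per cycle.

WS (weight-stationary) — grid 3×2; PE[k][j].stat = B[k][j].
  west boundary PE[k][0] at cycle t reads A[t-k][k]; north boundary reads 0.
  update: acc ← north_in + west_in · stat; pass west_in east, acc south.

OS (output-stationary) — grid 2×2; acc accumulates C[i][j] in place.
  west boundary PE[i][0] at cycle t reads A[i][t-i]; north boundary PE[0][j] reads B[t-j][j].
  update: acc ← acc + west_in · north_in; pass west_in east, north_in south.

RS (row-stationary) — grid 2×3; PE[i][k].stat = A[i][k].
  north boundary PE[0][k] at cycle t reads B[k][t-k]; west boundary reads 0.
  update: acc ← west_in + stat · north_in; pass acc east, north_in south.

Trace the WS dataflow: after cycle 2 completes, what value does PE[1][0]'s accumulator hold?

WS 3×2: PE[1][0] cycle-by-cycle (with neighbour feeds):
  cycle 0: PE[0][0] → acc 4, east 1, south 4
  cycle 0: PE[1][0] → acc 0, east 0, south 0
  cycle 1: PE[0][0] → acc 32, east 8, south 32
  cycle 1: PE[1][0] → acc 32, east 4, south 32
  cycle 2: PE[0][0] → acc 0, east 0, south 0
  cycle 2: PE[1][0] → acc 81, east 7, south 81

PE[1][0].acc = 81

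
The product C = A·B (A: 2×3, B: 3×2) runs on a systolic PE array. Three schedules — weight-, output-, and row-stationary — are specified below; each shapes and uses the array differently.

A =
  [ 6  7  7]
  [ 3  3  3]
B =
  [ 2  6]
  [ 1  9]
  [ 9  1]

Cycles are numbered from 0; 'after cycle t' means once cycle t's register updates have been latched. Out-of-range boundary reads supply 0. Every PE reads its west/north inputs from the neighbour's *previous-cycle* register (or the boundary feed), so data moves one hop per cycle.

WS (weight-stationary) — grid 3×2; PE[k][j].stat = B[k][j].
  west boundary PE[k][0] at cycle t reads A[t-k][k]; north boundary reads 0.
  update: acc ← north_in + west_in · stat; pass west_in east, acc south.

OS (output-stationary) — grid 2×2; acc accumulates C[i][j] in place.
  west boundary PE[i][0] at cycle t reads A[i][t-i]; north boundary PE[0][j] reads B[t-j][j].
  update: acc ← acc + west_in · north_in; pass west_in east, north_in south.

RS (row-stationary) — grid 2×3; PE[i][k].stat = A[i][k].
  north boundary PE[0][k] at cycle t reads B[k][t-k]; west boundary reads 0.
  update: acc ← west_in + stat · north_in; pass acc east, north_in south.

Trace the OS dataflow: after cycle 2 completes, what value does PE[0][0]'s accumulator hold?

PE[0][0].acc = 82

OS on a 2×2 grid — tracing PE[0][0] and its feeders:
  [0] (0,0) acc=12 (h:6 v:2)
  [1] (0,0) acc=19 (h:7 v:1)
  [2] (0,0) acc=82 (h:7 v:9)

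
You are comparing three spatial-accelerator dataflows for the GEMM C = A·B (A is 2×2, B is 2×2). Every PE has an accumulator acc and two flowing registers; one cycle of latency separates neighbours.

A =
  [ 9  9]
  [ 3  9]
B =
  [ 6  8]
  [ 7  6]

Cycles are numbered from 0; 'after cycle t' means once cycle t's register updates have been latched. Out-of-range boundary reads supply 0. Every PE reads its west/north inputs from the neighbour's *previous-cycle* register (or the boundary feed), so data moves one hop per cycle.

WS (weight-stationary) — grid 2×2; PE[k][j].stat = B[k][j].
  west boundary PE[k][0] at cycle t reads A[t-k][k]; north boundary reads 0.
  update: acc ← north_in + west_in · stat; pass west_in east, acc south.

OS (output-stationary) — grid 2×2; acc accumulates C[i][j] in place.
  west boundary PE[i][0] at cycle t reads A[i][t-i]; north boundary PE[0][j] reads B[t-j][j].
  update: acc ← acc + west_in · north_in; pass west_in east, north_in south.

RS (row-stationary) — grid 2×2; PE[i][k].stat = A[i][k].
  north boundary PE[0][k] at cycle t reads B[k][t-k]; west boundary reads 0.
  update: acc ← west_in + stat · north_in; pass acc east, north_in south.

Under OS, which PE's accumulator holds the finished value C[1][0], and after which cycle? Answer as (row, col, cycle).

OS — PE[1][0] is where C[1][0] collects:
  after 0 — PE[1][0] acc=0, pass-E 0, pass-S 0
  after 1 — PE[1][0] acc=18, pass-E 3, pass-S 6
  after 2 — PE[1][0] acc=81, pass-E 9, pass-S 7

(row, col, cycle) = (1, 0, 2)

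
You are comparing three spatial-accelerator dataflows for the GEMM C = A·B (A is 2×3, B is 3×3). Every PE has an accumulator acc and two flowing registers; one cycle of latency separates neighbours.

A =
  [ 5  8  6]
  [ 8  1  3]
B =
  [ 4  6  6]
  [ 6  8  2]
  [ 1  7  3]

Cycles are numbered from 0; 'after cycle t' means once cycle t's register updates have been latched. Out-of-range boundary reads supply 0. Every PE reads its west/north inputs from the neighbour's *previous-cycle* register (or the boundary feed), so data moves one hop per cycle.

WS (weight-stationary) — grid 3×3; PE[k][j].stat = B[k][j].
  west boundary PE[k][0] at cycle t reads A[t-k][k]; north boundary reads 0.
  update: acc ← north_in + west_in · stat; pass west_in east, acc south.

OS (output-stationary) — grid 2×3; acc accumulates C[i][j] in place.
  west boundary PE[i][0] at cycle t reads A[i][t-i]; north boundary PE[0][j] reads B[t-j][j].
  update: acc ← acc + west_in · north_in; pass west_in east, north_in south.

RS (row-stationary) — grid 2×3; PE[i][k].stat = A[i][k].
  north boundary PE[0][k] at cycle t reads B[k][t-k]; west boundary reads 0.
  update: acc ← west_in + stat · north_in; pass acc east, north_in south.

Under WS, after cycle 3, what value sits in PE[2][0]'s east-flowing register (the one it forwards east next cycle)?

register = 3

WS on a 3×3 grid — tracing PE[2][0] and its feeders:
  step 0 · PE1,0: acc=0; fwd→0 fwd↓0
  step 0 · PE2,0: acc=0; fwd→0 fwd↓0
  step 1 · PE1,0: acc=68; fwd→8 fwd↓68
  step 1 · PE2,0: acc=0; fwd→0 fwd↓0
  step 2 · PE1,0: acc=38; fwd→1 fwd↓38
  step 2 · PE2,0: acc=74; fwd→6 fwd↓74
  step 3 · PE1,0: acc=0; fwd→0 fwd↓0
  step 3 · PE2,0: acc=41; fwd→3 fwd↓41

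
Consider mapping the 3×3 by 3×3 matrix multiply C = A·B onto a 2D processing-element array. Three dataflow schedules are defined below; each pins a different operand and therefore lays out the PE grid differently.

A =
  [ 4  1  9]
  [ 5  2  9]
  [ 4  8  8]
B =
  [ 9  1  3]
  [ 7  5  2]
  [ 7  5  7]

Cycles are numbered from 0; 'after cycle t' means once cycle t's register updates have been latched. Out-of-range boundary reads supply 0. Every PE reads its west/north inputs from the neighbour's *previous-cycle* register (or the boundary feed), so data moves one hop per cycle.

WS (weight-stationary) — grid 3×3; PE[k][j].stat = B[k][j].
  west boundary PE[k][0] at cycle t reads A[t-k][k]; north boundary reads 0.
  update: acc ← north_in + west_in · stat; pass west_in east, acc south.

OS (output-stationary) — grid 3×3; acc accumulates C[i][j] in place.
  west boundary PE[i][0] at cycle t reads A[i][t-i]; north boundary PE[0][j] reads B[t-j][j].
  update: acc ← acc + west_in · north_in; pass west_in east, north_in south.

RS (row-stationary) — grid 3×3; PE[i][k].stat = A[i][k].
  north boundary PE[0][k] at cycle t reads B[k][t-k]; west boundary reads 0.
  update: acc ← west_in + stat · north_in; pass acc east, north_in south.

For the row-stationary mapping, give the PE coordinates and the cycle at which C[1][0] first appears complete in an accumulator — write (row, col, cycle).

(row, col, cycle) = (1, 2, 3)

RS: C[1][0] accumulates in PE[1][2]:
  step 0 · PE1,2: acc=0; fwd→0 fwd↓0
  step 1 · PE1,2: acc=0; fwd→0 fwd↓0
  step 2 · PE1,2: acc=0; fwd→0 fwd↓0
  step 3 · PE1,2: acc=122; fwd→122 fwd↓7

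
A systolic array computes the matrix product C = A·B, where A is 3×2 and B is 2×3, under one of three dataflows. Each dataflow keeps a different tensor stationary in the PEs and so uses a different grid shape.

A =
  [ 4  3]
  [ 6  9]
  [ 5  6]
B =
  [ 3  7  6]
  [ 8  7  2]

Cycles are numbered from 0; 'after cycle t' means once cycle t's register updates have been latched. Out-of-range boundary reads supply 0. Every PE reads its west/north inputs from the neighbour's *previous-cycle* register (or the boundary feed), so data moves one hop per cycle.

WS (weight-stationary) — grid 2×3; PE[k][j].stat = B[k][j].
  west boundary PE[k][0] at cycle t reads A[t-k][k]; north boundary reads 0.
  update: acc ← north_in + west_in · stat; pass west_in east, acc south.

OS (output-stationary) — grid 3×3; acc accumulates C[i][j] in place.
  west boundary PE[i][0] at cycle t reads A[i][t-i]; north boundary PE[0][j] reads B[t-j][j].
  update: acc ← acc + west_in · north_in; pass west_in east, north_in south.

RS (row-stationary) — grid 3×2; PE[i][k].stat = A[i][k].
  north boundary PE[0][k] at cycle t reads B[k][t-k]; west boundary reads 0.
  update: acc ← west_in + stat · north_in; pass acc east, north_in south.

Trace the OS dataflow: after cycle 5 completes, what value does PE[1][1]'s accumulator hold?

PE[1][1].acc = 105

OS on a 3×3 grid — tracing PE[1][1] and its feeders:
  after 0 — PE[0][1] acc=0, pass-E 0, pass-S 0
  after 0 — PE[1][0] acc=0, pass-E 0, pass-S 0
  after 0 — PE[1][1] acc=0, pass-E 0, pass-S 0
  after 1 — PE[0][1] acc=28, pass-E 4, pass-S 7
  after 1 — PE[1][0] acc=18, pass-E 6, pass-S 3
  after 1 — PE[1][1] acc=0, pass-E 0, pass-S 0
  after 2 — PE[0][1] acc=49, pass-E 3, pass-S 7
  after 2 — PE[1][0] acc=90, pass-E 9, pass-S 8
  after 2 — PE[1][1] acc=42, pass-E 6, pass-S 7
  after 3 — PE[0][1] acc=49, pass-E 0, pass-S 0
  after 3 — PE[1][0] acc=90, pass-E 0, pass-S 0
  after 3 — PE[1][1] acc=105, pass-E 9, pass-S 7
  after 4 — PE[0][1] acc=49, pass-E 0, pass-S 0
  after 4 — PE[1][0] acc=90, pass-E 0, pass-S 0
  after 4 — PE[1][1] acc=105, pass-E 0, pass-S 0
  after 5 — PE[0][1] acc=49, pass-E 0, pass-S 0
  after 5 — PE[1][0] acc=90, pass-E 0, pass-S 0
  after 5 — PE[1][1] acc=105, pass-E 0, pass-S 0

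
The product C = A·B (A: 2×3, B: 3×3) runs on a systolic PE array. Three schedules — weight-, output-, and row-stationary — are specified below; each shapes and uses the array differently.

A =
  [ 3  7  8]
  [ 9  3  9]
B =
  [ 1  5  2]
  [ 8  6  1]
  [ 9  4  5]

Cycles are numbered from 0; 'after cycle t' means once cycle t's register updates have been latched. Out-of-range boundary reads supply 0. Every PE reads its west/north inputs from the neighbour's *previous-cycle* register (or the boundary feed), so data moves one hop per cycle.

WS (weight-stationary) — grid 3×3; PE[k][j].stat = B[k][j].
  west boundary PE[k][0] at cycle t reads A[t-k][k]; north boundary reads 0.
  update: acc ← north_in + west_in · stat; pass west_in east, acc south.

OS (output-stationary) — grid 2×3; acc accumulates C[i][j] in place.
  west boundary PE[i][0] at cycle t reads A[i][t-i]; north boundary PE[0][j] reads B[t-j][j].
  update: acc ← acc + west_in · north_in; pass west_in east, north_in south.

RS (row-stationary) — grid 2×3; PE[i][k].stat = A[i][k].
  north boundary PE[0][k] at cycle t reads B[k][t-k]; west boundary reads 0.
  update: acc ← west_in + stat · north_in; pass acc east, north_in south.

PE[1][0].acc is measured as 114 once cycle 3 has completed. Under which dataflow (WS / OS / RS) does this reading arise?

dataflow = OS

Under WS (3×3), PE[1][0]:
  [0] (1,0) acc=0 (h:0 v:0)
  [1] (1,0) acc=59 (h:7 v:59)
  [2] (1,0) acc=33 (h:3 v:33)
  [3] (1,0) acc=0 (h:0 v:0)
Under OS (2×3), PE[1][0]:
  [0] (1,0) acc=0 (h:0 v:0)
  [1] (1,0) acc=9 (h:9 v:1)
  [2] (1,0) acc=33 (h:3 v:8)
  [3] (1,0) acc=114 (h:9 v:9)
Under RS (2×3), PE[1][0]:
  [0] (1,0) acc=0 (h:0 v:0)
  [1] (1,0) acc=9 (h:9 v:1)
  [2] (1,0) acc=45 (h:45 v:5)
  [3] (1,0) acc=18 (h:18 v:2)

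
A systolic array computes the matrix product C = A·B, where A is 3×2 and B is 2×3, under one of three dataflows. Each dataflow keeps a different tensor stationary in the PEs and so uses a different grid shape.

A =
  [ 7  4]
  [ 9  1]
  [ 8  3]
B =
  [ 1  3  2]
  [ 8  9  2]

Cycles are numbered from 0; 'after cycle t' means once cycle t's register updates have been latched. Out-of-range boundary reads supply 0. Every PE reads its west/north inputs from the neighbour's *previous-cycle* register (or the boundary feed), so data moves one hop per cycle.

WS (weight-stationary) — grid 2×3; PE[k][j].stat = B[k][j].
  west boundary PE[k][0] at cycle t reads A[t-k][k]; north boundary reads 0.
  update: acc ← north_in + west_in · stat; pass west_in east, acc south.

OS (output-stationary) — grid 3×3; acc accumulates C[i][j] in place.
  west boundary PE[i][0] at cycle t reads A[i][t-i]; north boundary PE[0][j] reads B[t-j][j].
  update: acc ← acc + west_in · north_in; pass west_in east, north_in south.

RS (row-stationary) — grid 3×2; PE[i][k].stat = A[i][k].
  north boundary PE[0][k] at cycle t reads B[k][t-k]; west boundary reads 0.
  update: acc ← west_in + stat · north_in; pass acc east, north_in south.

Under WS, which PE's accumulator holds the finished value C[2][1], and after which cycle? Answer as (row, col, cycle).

Under WS, C[2][1] lands at PE[1][1]:
  @0  [1,1]  acc 0  |  →0  ↓0
  @1  [1,1]  acc 0  |  →0  ↓0
  @2  [1,1]  acc 57  |  →4  ↓57
  @3  [1,1]  acc 36  |  →1  ↓36
  @4  [1,1]  acc 51  |  →3  ↓51

(row, col, cycle) = (1, 1, 4)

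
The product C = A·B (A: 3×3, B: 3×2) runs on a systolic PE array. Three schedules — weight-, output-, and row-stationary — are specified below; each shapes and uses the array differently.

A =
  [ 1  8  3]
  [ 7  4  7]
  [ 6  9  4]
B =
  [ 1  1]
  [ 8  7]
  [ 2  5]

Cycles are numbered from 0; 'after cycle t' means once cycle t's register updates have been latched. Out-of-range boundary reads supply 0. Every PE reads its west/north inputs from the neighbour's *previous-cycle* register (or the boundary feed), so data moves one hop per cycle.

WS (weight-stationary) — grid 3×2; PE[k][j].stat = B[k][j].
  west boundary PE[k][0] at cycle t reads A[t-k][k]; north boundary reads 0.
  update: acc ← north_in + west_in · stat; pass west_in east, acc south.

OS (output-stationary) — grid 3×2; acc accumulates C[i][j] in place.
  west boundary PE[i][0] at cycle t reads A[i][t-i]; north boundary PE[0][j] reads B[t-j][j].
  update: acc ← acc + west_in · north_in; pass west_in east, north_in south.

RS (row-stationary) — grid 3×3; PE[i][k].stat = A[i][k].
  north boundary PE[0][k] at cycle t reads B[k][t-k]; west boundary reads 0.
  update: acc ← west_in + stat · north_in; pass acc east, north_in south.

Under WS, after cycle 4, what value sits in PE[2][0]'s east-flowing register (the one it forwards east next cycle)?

register = 4

WS (3×2). Following PE[2][0] plus its west/north inputs:
  [0] (1,0) acc=0 (h:0 v:0)
  [0] (2,0) acc=0 (h:0 v:0)
  [1] (1,0) acc=65 (h:8 v:65)
  [1] (2,0) acc=0 (h:0 v:0)
  [2] (1,0) acc=39 (h:4 v:39)
  [2] (2,0) acc=71 (h:3 v:71)
  [3] (1,0) acc=78 (h:9 v:78)
  [3] (2,0) acc=53 (h:7 v:53)
  [4] (1,0) acc=0 (h:0 v:0)
  [4] (2,0) acc=86 (h:4 v:86)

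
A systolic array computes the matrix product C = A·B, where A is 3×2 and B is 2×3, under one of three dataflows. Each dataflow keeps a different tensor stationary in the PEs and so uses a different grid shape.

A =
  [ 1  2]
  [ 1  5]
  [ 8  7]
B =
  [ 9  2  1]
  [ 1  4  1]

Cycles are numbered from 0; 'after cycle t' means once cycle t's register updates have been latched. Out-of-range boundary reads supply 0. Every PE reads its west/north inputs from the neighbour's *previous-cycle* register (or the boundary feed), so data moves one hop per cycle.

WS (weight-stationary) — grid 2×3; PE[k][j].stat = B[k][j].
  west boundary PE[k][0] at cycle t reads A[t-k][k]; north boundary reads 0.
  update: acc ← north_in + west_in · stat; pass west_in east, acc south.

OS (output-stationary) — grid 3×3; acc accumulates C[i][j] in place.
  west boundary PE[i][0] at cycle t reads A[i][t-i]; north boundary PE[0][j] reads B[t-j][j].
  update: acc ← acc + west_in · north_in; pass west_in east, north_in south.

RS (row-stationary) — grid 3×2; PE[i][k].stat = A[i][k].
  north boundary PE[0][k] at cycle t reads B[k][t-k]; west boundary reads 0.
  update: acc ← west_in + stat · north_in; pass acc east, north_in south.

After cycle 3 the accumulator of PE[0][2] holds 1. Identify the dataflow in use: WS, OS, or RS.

WS [2×3] PE[0][2] across cycles:
  step 0 · PE0,2: acc=0; fwd→0 fwd↓0
  step 1 · PE0,2: acc=0; fwd→0 fwd↓0
  step 2 · PE0,2: acc=1; fwd→1 fwd↓1
  step 3 · PE0,2: acc=1; fwd→1 fwd↓1
OS [3×3] PE[0][2] across cycles:
  step 0 · PE0,2: acc=0; fwd→0 fwd↓0
  step 1 · PE0,2: acc=0; fwd→0 fwd↓0
  step 2 · PE0,2: acc=1; fwd→1 fwd↓1
  step 3 · PE0,2: acc=3; fwd→2 fwd↓1
RS (3×2): PE[0][2] does not exist.

dataflow = WS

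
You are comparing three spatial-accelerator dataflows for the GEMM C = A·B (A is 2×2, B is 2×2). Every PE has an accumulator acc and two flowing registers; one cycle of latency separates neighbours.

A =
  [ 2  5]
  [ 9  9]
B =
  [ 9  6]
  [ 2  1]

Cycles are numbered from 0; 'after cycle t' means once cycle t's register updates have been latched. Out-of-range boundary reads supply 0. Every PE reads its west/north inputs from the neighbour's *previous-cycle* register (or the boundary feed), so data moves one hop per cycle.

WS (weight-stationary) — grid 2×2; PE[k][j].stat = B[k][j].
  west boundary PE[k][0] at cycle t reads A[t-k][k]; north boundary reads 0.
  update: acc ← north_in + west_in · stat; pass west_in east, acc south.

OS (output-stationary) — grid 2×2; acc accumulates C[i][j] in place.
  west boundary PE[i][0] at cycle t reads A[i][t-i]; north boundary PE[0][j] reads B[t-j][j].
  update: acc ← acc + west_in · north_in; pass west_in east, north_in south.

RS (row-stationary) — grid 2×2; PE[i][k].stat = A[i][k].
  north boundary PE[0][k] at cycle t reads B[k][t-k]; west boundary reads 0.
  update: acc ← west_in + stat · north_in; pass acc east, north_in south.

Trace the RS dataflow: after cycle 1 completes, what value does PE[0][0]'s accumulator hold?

PE[0][0].acc = 12

Tracing RS — 2×2 array, target PE[0][0]:
  @0  [0,0]  acc 18  |  →18  ↓9
  @1  [0,0]  acc 12  |  →12  ↓6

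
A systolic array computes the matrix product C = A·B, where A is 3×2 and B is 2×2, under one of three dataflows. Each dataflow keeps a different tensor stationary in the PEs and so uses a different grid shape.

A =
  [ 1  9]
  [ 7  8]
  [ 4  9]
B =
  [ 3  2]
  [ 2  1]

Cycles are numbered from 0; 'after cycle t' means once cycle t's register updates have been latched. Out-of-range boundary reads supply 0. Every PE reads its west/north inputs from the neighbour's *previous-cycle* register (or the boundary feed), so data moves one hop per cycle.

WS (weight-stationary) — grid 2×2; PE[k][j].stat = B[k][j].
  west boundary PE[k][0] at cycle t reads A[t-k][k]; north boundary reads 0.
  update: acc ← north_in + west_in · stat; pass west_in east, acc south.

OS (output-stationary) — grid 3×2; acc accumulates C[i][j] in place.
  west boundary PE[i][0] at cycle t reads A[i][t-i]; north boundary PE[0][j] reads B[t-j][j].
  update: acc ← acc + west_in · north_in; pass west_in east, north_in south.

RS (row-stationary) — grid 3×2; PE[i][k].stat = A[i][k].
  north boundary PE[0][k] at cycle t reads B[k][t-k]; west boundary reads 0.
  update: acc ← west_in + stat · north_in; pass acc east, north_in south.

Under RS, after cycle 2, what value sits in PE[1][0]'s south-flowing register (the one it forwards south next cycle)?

Tracing RS — 3×2 array, target PE[1][0]:
  cycle 0: PE[0][0] → acc 3, east 3, south 3
  cycle 0: PE[1][0] → acc 0, east 0, south 0
  cycle 1: PE[0][0] → acc 2, east 2, south 2
  cycle 1: PE[1][0] → acc 21, east 21, south 3
  cycle 2: PE[0][0] → acc 0, east 0, south 0
  cycle 2: PE[1][0] → acc 14, east 14, south 2

register = 2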